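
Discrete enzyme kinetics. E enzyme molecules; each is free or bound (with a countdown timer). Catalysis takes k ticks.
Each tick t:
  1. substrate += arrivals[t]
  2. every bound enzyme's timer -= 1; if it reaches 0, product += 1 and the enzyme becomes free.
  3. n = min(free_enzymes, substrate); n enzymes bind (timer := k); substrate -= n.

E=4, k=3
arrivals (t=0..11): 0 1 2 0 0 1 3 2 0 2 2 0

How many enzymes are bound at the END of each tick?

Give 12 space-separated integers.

t=0: arr=0 -> substrate=0 bound=0 product=0
t=1: arr=1 -> substrate=0 bound=1 product=0
t=2: arr=2 -> substrate=0 bound=3 product=0
t=3: arr=0 -> substrate=0 bound=3 product=0
t=4: arr=0 -> substrate=0 bound=2 product=1
t=5: arr=1 -> substrate=0 bound=1 product=3
t=6: arr=3 -> substrate=0 bound=4 product=3
t=7: arr=2 -> substrate=2 bound=4 product=3
t=8: arr=0 -> substrate=1 bound=4 product=4
t=9: arr=2 -> substrate=0 bound=4 product=7
t=10: arr=2 -> substrate=2 bound=4 product=7
t=11: arr=0 -> substrate=1 bound=4 product=8

Answer: 0 1 3 3 2 1 4 4 4 4 4 4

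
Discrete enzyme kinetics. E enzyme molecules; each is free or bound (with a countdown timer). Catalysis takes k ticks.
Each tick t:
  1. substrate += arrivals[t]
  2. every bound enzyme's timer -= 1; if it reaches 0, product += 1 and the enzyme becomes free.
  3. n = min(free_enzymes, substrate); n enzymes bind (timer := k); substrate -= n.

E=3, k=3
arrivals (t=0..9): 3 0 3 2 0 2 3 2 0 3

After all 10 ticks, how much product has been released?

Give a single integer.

Answer: 9

Derivation:
t=0: arr=3 -> substrate=0 bound=3 product=0
t=1: arr=0 -> substrate=0 bound=3 product=0
t=2: arr=3 -> substrate=3 bound=3 product=0
t=3: arr=2 -> substrate=2 bound=3 product=3
t=4: arr=0 -> substrate=2 bound=3 product=3
t=5: arr=2 -> substrate=4 bound=3 product=3
t=6: arr=3 -> substrate=4 bound=3 product=6
t=7: arr=2 -> substrate=6 bound=3 product=6
t=8: arr=0 -> substrate=6 bound=3 product=6
t=9: arr=3 -> substrate=6 bound=3 product=9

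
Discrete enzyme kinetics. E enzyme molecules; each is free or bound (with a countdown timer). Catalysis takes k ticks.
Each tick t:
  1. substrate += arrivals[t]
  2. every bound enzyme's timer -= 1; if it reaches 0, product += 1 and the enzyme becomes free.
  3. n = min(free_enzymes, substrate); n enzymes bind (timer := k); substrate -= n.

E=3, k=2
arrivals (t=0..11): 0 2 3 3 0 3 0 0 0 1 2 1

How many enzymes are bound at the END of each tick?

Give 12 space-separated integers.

t=0: arr=0 -> substrate=0 bound=0 product=0
t=1: arr=2 -> substrate=0 bound=2 product=0
t=2: arr=3 -> substrate=2 bound=3 product=0
t=3: arr=3 -> substrate=3 bound=3 product=2
t=4: arr=0 -> substrate=2 bound=3 product=3
t=5: arr=3 -> substrate=3 bound=3 product=5
t=6: arr=0 -> substrate=2 bound=3 product=6
t=7: arr=0 -> substrate=0 bound=3 product=8
t=8: arr=0 -> substrate=0 bound=2 product=9
t=9: arr=1 -> substrate=0 bound=1 product=11
t=10: arr=2 -> substrate=0 bound=3 product=11
t=11: arr=1 -> substrate=0 bound=3 product=12

Answer: 0 2 3 3 3 3 3 3 2 1 3 3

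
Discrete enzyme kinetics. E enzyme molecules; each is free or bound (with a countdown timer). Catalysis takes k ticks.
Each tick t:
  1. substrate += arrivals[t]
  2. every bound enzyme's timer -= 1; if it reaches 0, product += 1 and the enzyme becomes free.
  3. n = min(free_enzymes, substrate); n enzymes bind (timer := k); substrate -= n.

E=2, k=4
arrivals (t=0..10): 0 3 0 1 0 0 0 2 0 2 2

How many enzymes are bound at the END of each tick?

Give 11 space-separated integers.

t=0: arr=0 -> substrate=0 bound=0 product=0
t=1: arr=3 -> substrate=1 bound=2 product=0
t=2: arr=0 -> substrate=1 bound=2 product=0
t=3: arr=1 -> substrate=2 bound=2 product=0
t=4: arr=0 -> substrate=2 bound=2 product=0
t=5: arr=0 -> substrate=0 bound=2 product=2
t=6: arr=0 -> substrate=0 bound=2 product=2
t=7: arr=2 -> substrate=2 bound=2 product=2
t=8: arr=0 -> substrate=2 bound=2 product=2
t=9: arr=2 -> substrate=2 bound=2 product=4
t=10: arr=2 -> substrate=4 bound=2 product=4

Answer: 0 2 2 2 2 2 2 2 2 2 2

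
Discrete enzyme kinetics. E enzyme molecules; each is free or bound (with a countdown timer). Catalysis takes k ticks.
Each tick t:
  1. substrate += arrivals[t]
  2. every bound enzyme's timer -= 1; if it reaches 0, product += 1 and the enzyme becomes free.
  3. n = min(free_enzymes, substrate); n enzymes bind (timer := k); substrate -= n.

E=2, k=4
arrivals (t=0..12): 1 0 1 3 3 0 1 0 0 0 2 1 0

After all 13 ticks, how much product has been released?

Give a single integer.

Answer: 5

Derivation:
t=0: arr=1 -> substrate=0 bound=1 product=0
t=1: arr=0 -> substrate=0 bound=1 product=0
t=2: arr=1 -> substrate=0 bound=2 product=0
t=3: arr=3 -> substrate=3 bound=2 product=0
t=4: arr=3 -> substrate=5 bound=2 product=1
t=5: arr=0 -> substrate=5 bound=2 product=1
t=6: arr=1 -> substrate=5 bound=2 product=2
t=7: arr=0 -> substrate=5 bound=2 product=2
t=8: arr=0 -> substrate=4 bound=2 product=3
t=9: arr=0 -> substrate=4 bound=2 product=3
t=10: arr=2 -> substrate=5 bound=2 product=4
t=11: arr=1 -> substrate=6 bound=2 product=4
t=12: arr=0 -> substrate=5 bound=2 product=5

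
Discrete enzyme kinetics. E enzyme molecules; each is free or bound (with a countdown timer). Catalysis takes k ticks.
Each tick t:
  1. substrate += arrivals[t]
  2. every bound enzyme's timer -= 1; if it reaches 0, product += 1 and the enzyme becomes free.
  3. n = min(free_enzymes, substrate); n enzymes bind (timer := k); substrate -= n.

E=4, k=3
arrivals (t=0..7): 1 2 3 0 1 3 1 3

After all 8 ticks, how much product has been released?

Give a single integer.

t=0: arr=1 -> substrate=0 bound=1 product=0
t=1: arr=2 -> substrate=0 bound=3 product=0
t=2: arr=3 -> substrate=2 bound=4 product=0
t=3: arr=0 -> substrate=1 bound=4 product=1
t=4: arr=1 -> substrate=0 bound=4 product=3
t=5: arr=3 -> substrate=2 bound=4 product=4
t=6: arr=1 -> substrate=2 bound=4 product=5
t=7: arr=3 -> substrate=3 bound=4 product=7

Answer: 7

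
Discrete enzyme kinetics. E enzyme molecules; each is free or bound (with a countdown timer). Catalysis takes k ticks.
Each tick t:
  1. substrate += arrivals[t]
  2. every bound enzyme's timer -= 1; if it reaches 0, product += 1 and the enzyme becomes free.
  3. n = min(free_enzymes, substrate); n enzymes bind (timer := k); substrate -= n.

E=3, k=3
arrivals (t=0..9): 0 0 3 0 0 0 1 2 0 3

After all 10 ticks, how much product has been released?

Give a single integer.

Answer: 4

Derivation:
t=0: arr=0 -> substrate=0 bound=0 product=0
t=1: arr=0 -> substrate=0 bound=0 product=0
t=2: arr=3 -> substrate=0 bound=3 product=0
t=3: arr=0 -> substrate=0 bound=3 product=0
t=4: arr=0 -> substrate=0 bound=3 product=0
t=5: arr=0 -> substrate=0 bound=0 product=3
t=6: arr=1 -> substrate=0 bound=1 product=3
t=7: arr=2 -> substrate=0 bound=3 product=3
t=8: arr=0 -> substrate=0 bound=3 product=3
t=9: arr=3 -> substrate=2 bound=3 product=4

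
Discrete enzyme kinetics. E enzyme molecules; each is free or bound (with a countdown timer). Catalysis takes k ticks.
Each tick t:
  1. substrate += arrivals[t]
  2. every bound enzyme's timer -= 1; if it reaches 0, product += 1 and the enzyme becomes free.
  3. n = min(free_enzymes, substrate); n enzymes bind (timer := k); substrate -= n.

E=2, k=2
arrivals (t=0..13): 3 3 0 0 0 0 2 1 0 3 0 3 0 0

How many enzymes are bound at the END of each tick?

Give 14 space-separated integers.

t=0: arr=3 -> substrate=1 bound=2 product=0
t=1: arr=3 -> substrate=4 bound=2 product=0
t=2: arr=0 -> substrate=2 bound=2 product=2
t=3: arr=0 -> substrate=2 bound=2 product=2
t=4: arr=0 -> substrate=0 bound=2 product=4
t=5: arr=0 -> substrate=0 bound=2 product=4
t=6: arr=2 -> substrate=0 bound=2 product=6
t=7: arr=1 -> substrate=1 bound=2 product=6
t=8: arr=0 -> substrate=0 bound=1 product=8
t=9: arr=3 -> substrate=2 bound=2 product=8
t=10: arr=0 -> substrate=1 bound=2 product=9
t=11: arr=3 -> substrate=3 bound=2 product=10
t=12: arr=0 -> substrate=2 bound=2 product=11
t=13: arr=0 -> substrate=1 bound=2 product=12

Answer: 2 2 2 2 2 2 2 2 1 2 2 2 2 2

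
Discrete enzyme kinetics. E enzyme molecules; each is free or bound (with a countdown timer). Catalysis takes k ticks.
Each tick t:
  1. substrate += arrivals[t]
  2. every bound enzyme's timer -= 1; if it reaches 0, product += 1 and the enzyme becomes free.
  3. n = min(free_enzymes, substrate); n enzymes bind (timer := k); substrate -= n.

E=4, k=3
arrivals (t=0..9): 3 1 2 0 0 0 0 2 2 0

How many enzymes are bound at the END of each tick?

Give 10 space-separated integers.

t=0: arr=3 -> substrate=0 bound=3 product=0
t=1: arr=1 -> substrate=0 bound=4 product=0
t=2: arr=2 -> substrate=2 bound=4 product=0
t=3: arr=0 -> substrate=0 bound=3 product=3
t=4: arr=0 -> substrate=0 bound=2 product=4
t=5: arr=0 -> substrate=0 bound=2 product=4
t=6: arr=0 -> substrate=0 bound=0 product=6
t=7: arr=2 -> substrate=0 bound=2 product=6
t=8: arr=2 -> substrate=0 bound=4 product=6
t=9: arr=0 -> substrate=0 bound=4 product=6

Answer: 3 4 4 3 2 2 0 2 4 4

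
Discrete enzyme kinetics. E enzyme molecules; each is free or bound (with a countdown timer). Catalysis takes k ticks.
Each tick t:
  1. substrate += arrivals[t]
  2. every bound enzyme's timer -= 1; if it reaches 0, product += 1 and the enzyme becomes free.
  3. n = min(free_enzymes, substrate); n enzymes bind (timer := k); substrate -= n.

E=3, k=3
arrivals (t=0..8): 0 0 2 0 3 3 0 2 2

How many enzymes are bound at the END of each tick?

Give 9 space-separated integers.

t=0: arr=0 -> substrate=0 bound=0 product=0
t=1: arr=0 -> substrate=0 bound=0 product=0
t=2: arr=2 -> substrate=0 bound=2 product=0
t=3: arr=0 -> substrate=0 bound=2 product=0
t=4: arr=3 -> substrate=2 bound=3 product=0
t=5: arr=3 -> substrate=3 bound=3 product=2
t=6: arr=0 -> substrate=3 bound=3 product=2
t=7: arr=2 -> substrate=4 bound=3 product=3
t=8: arr=2 -> substrate=4 bound=3 product=5

Answer: 0 0 2 2 3 3 3 3 3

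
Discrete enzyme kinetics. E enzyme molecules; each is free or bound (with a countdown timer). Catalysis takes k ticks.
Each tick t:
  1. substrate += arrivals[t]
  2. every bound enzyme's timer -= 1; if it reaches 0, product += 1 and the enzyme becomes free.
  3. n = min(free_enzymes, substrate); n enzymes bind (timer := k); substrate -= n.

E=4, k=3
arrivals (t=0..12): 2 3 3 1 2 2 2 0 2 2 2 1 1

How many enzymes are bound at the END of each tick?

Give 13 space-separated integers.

Answer: 2 4 4 4 4 4 4 4 4 4 4 4 4

Derivation:
t=0: arr=2 -> substrate=0 bound=2 product=0
t=1: arr=3 -> substrate=1 bound=4 product=0
t=2: arr=3 -> substrate=4 bound=4 product=0
t=3: arr=1 -> substrate=3 bound=4 product=2
t=4: arr=2 -> substrate=3 bound=4 product=4
t=5: arr=2 -> substrate=5 bound=4 product=4
t=6: arr=2 -> substrate=5 bound=4 product=6
t=7: arr=0 -> substrate=3 bound=4 product=8
t=8: arr=2 -> substrate=5 bound=4 product=8
t=9: arr=2 -> substrate=5 bound=4 product=10
t=10: arr=2 -> substrate=5 bound=4 product=12
t=11: arr=1 -> substrate=6 bound=4 product=12
t=12: arr=1 -> substrate=5 bound=4 product=14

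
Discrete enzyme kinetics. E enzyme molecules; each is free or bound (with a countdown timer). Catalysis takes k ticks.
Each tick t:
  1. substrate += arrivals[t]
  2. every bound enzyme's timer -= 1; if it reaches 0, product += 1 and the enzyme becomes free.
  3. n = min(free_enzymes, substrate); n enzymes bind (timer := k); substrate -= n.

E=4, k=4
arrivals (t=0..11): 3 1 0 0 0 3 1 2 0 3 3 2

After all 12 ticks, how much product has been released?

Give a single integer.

Answer: 8

Derivation:
t=0: arr=3 -> substrate=0 bound=3 product=0
t=1: arr=1 -> substrate=0 bound=4 product=0
t=2: arr=0 -> substrate=0 bound=4 product=0
t=3: arr=0 -> substrate=0 bound=4 product=0
t=4: arr=0 -> substrate=0 bound=1 product=3
t=5: arr=3 -> substrate=0 bound=3 product=4
t=6: arr=1 -> substrate=0 bound=4 product=4
t=7: arr=2 -> substrate=2 bound=4 product=4
t=8: arr=0 -> substrate=2 bound=4 product=4
t=9: arr=3 -> substrate=2 bound=4 product=7
t=10: arr=3 -> substrate=4 bound=4 product=8
t=11: arr=2 -> substrate=6 bound=4 product=8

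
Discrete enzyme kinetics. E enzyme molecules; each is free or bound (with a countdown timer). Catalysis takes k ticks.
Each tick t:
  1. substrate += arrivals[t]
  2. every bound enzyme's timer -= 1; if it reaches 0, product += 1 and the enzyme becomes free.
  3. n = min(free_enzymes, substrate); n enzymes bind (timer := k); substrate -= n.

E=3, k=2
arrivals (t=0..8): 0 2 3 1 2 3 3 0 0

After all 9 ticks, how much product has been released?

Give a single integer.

Answer: 9

Derivation:
t=0: arr=0 -> substrate=0 bound=0 product=0
t=1: arr=2 -> substrate=0 bound=2 product=0
t=2: arr=3 -> substrate=2 bound=3 product=0
t=3: arr=1 -> substrate=1 bound=3 product=2
t=4: arr=2 -> substrate=2 bound=3 product=3
t=5: arr=3 -> substrate=3 bound=3 product=5
t=6: arr=3 -> substrate=5 bound=3 product=6
t=7: arr=0 -> substrate=3 bound=3 product=8
t=8: arr=0 -> substrate=2 bound=3 product=9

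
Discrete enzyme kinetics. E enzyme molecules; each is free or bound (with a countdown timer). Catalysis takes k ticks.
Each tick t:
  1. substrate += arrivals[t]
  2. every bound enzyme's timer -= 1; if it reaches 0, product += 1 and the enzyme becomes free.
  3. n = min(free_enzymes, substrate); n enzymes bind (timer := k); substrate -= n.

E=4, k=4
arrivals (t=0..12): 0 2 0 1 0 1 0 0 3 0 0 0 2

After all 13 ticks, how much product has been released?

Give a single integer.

Answer: 7

Derivation:
t=0: arr=0 -> substrate=0 bound=0 product=0
t=1: arr=2 -> substrate=0 bound=2 product=0
t=2: arr=0 -> substrate=0 bound=2 product=0
t=3: arr=1 -> substrate=0 bound=3 product=0
t=4: arr=0 -> substrate=0 bound=3 product=0
t=5: arr=1 -> substrate=0 bound=2 product=2
t=6: arr=0 -> substrate=0 bound=2 product=2
t=7: arr=0 -> substrate=0 bound=1 product=3
t=8: arr=3 -> substrate=0 bound=4 product=3
t=9: arr=0 -> substrate=0 bound=3 product=4
t=10: arr=0 -> substrate=0 bound=3 product=4
t=11: arr=0 -> substrate=0 bound=3 product=4
t=12: arr=2 -> substrate=0 bound=2 product=7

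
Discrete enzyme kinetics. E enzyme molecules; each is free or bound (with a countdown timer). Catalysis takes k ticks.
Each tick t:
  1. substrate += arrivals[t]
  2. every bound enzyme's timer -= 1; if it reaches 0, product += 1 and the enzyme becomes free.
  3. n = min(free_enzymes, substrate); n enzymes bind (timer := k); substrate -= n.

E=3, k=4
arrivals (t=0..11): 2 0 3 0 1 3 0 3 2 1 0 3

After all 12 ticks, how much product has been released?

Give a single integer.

Answer: 6

Derivation:
t=0: arr=2 -> substrate=0 bound=2 product=0
t=1: arr=0 -> substrate=0 bound=2 product=0
t=2: arr=3 -> substrate=2 bound=3 product=0
t=3: arr=0 -> substrate=2 bound=3 product=0
t=4: arr=1 -> substrate=1 bound=3 product=2
t=5: arr=3 -> substrate=4 bound=3 product=2
t=6: arr=0 -> substrate=3 bound=3 product=3
t=7: arr=3 -> substrate=6 bound=3 product=3
t=8: arr=2 -> substrate=6 bound=3 product=5
t=9: arr=1 -> substrate=7 bound=3 product=5
t=10: arr=0 -> substrate=6 bound=3 product=6
t=11: arr=3 -> substrate=9 bound=3 product=6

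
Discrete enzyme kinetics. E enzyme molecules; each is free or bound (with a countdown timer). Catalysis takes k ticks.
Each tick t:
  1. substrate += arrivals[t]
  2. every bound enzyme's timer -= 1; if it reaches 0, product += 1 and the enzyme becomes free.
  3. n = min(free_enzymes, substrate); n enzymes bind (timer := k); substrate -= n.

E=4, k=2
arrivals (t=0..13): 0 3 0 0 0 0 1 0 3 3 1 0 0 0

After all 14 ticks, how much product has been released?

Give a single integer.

Answer: 11

Derivation:
t=0: arr=0 -> substrate=0 bound=0 product=0
t=1: arr=3 -> substrate=0 bound=3 product=0
t=2: arr=0 -> substrate=0 bound=3 product=0
t=3: arr=0 -> substrate=0 bound=0 product=3
t=4: arr=0 -> substrate=0 bound=0 product=3
t=5: arr=0 -> substrate=0 bound=0 product=3
t=6: arr=1 -> substrate=0 bound=1 product=3
t=7: arr=0 -> substrate=0 bound=1 product=3
t=8: arr=3 -> substrate=0 bound=3 product=4
t=9: arr=3 -> substrate=2 bound=4 product=4
t=10: arr=1 -> substrate=0 bound=4 product=7
t=11: arr=0 -> substrate=0 bound=3 product=8
t=12: arr=0 -> substrate=0 bound=0 product=11
t=13: arr=0 -> substrate=0 bound=0 product=11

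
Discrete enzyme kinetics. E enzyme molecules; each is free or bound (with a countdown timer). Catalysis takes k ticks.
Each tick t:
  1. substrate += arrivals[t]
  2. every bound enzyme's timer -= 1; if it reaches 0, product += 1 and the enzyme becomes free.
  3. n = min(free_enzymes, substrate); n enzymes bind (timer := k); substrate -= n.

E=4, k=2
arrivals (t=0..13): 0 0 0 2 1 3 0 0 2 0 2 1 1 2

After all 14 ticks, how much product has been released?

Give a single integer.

Answer: 11

Derivation:
t=0: arr=0 -> substrate=0 bound=0 product=0
t=1: arr=0 -> substrate=0 bound=0 product=0
t=2: arr=0 -> substrate=0 bound=0 product=0
t=3: arr=2 -> substrate=0 bound=2 product=0
t=4: arr=1 -> substrate=0 bound=3 product=0
t=5: arr=3 -> substrate=0 bound=4 product=2
t=6: arr=0 -> substrate=0 bound=3 product=3
t=7: arr=0 -> substrate=0 bound=0 product=6
t=8: arr=2 -> substrate=0 bound=2 product=6
t=9: arr=0 -> substrate=0 bound=2 product=6
t=10: arr=2 -> substrate=0 bound=2 product=8
t=11: arr=1 -> substrate=0 bound=3 product=8
t=12: arr=1 -> substrate=0 bound=2 product=10
t=13: arr=2 -> substrate=0 bound=3 product=11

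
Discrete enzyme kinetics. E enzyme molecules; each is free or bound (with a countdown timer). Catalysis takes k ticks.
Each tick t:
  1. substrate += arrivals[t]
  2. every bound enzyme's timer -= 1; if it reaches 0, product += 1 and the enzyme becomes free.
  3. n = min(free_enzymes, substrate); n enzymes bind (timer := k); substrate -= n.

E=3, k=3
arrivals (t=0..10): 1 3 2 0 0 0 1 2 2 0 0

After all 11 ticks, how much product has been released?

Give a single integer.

t=0: arr=1 -> substrate=0 bound=1 product=0
t=1: arr=3 -> substrate=1 bound=3 product=0
t=2: arr=2 -> substrate=3 bound=3 product=0
t=3: arr=0 -> substrate=2 bound=3 product=1
t=4: arr=0 -> substrate=0 bound=3 product=3
t=5: arr=0 -> substrate=0 bound=3 product=3
t=6: arr=1 -> substrate=0 bound=3 product=4
t=7: arr=2 -> substrate=0 bound=3 product=6
t=8: arr=2 -> substrate=2 bound=3 product=6
t=9: arr=0 -> substrate=1 bound=3 product=7
t=10: arr=0 -> substrate=0 bound=2 product=9

Answer: 9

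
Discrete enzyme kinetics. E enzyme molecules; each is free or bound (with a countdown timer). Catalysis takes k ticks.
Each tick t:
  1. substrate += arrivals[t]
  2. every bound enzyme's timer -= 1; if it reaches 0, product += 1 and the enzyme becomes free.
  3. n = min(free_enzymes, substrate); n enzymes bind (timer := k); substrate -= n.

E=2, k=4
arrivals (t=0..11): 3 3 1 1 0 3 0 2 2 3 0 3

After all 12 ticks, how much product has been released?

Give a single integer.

Answer: 4

Derivation:
t=0: arr=3 -> substrate=1 bound=2 product=0
t=1: arr=3 -> substrate=4 bound=2 product=0
t=2: arr=1 -> substrate=5 bound=2 product=0
t=3: arr=1 -> substrate=6 bound=2 product=0
t=4: arr=0 -> substrate=4 bound=2 product=2
t=5: arr=3 -> substrate=7 bound=2 product=2
t=6: arr=0 -> substrate=7 bound=2 product=2
t=7: arr=2 -> substrate=9 bound=2 product=2
t=8: arr=2 -> substrate=9 bound=2 product=4
t=9: arr=3 -> substrate=12 bound=2 product=4
t=10: arr=0 -> substrate=12 bound=2 product=4
t=11: arr=3 -> substrate=15 bound=2 product=4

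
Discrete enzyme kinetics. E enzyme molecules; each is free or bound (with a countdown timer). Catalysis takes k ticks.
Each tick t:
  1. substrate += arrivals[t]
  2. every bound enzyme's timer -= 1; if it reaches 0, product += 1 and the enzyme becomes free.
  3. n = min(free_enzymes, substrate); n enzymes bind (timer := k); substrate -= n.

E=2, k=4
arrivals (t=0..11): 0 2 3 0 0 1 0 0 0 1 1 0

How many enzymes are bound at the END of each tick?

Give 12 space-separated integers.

t=0: arr=0 -> substrate=0 bound=0 product=0
t=1: arr=2 -> substrate=0 bound=2 product=0
t=2: arr=3 -> substrate=3 bound=2 product=0
t=3: arr=0 -> substrate=3 bound=2 product=0
t=4: arr=0 -> substrate=3 bound=2 product=0
t=5: arr=1 -> substrate=2 bound=2 product=2
t=6: arr=0 -> substrate=2 bound=2 product=2
t=7: arr=0 -> substrate=2 bound=2 product=2
t=8: arr=0 -> substrate=2 bound=2 product=2
t=9: arr=1 -> substrate=1 bound=2 product=4
t=10: arr=1 -> substrate=2 bound=2 product=4
t=11: arr=0 -> substrate=2 bound=2 product=4

Answer: 0 2 2 2 2 2 2 2 2 2 2 2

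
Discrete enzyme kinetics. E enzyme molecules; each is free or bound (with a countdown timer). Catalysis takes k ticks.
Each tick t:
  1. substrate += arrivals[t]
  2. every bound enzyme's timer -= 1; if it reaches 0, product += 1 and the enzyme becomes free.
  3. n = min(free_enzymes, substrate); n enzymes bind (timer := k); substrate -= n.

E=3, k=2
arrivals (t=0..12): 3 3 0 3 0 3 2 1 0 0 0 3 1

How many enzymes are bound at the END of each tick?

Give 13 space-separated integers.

Answer: 3 3 3 3 3 3 3 3 3 3 0 3 3

Derivation:
t=0: arr=3 -> substrate=0 bound=3 product=0
t=1: arr=3 -> substrate=3 bound=3 product=0
t=2: arr=0 -> substrate=0 bound=3 product=3
t=3: arr=3 -> substrate=3 bound=3 product=3
t=4: arr=0 -> substrate=0 bound=3 product=6
t=5: arr=3 -> substrate=3 bound=3 product=6
t=6: arr=2 -> substrate=2 bound=3 product=9
t=7: arr=1 -> substrate=3 bound=3 product=9
t=8: arr=0 -> substrate=0 bound=3 product=12
t=9: arr=0 -> substrate=0 bound=3 product=12
t=10: arr=0 -> substrate=0 bound=0 product=15
t=11: arr=3 -> substrate=0 bound=3 product=15
t=12: arr=1 -> substrate=1 bound=3 product=15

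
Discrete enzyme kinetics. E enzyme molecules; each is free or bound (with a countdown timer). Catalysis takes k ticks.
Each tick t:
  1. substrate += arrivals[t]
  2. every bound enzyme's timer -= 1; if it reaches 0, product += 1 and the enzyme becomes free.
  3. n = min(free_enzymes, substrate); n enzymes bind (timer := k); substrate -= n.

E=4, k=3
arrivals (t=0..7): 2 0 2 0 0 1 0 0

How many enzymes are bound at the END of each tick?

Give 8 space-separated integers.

Answer: 2 2 4 2 2 1 1 1

Derivation:
t=0: arr=2 -> substrate=0 bound=2 product=0
t=1: arr=0 -> substrate=0 bound=2 product=0
t=2: arr=2 -> substrate=0 bound=4 product=0
t=3: arr=0 -> substrate=0 bound=2 product=2
t=4: arr=0 -> substrate=0 bound=2 product=2
t=5: arr=1 -> substrate=0 bound=1 product=4
t=6: arr=0 -> substrate=0 bound=1 product=4
t=7: arr=0 -> substrate=0 bound=1 product=4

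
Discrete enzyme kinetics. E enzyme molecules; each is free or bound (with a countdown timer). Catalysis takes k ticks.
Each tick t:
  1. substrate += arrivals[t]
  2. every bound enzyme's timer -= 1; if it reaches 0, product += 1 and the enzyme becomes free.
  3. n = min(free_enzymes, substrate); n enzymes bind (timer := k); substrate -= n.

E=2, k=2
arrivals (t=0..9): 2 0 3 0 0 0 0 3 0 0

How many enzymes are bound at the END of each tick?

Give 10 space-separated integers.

t=0: arr=2 -> substrate=0 bound=2 product=0
t=1: arr=0 -> substrate=0 bound=2 product=0
t=2: arr=3 -> substrate=1 bound=2 product=2
t=3: arr=0 -> substrate=1 bound=2 product=2
t=4: arr=0 -> substrate=0 bound=1 product=4
t=5: arr=0 -> substrate=0 bound=1 product=4
t=6: arr=0 -> substrate=0 bound=0 product=5
t=7: arr=3 -> substrate=1 bound=2 product=5
t=8: arr=0 -> substrate=1 bound=2 product=5
t=9: arr=0 -> substrate=0 bound=1 product=7

Answer: 2 2 2 2 1 1 0 2 2 1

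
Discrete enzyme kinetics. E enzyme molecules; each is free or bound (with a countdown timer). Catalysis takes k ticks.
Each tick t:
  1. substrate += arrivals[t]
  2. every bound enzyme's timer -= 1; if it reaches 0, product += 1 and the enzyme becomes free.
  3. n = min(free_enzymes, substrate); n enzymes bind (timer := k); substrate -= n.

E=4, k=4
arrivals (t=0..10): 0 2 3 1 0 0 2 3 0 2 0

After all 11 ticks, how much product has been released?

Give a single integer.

t=0: arr=0 -> substrate=0 bound=0 product=0
t=1: arr=2 -> substrate=0 bound=2 product=0
t=2: arr=3 -> substrate=1 bound=4 product=0
t=3: arr=1 -> substrate=2 bound=4 product=0
t=4: arr=0 -> substrate=2 bound=4 product=0
t=5: arr=0 -> substrate=0 bound=4 product=2
t=6: arr=2 -> substrate=0 bound=4 product=4
t=7: arr=3 -> substrate=3 bound=4 product=4
t=8: arr=0 -> substrate=3 bound=4 product=4
t=9: arr=2 -> substrate=3 bound=4 product=6
t=10: arr=0 -> substrate=1 bound=4 product=8

Answer: 8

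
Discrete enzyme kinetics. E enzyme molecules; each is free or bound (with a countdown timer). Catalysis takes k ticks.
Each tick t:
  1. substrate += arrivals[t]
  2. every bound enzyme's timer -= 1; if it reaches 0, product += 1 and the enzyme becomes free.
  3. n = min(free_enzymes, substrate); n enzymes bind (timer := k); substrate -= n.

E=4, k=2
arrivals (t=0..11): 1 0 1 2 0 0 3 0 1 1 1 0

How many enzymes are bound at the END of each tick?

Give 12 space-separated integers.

Answer: 1 1 1 3 2 0 3 3 1 2 2 1

Derivation:
t=0: arr=1 -> substrate=0 bound=1 product=0
t=1: arr=0 -> substrate=0 bound=1 product=0
t=2: arr=1 -> substrate=0 bound=1 product=1
t=3: arr=2 -> substrate=0 bound=3 product=1
t=4: arr=0 -> substrate=0 bound=2 product=2
t=5: arr=0 -> substrate=0 bound=0 product=4
t=6: arr=3 -> substrate=0 bound=3 product=4
t=7: arr=0 -> substrate=0 bound=3 product=4
t=8: arr=1 -> substrate=0 bound=1 product=7
t=9: arr=1 -> substrate=0 bound=2 product=7
t=10: arr=1 -> substrate=0 bound=2 product=8
t=11: arr=0 -> substrate=0 bound=1 product=9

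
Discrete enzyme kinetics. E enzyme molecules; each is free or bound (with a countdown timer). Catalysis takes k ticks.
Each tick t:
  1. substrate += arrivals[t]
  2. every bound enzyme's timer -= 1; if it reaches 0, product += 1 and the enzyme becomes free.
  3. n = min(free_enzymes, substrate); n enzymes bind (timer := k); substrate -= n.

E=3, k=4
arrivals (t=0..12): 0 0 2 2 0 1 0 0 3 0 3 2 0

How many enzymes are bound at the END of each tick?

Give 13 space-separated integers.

t=0: arr=0 -> substrate=0 bound=0 product=0
t=1: arr=0 -> substrate=0 bound=0 product=0
t=2: arr=2 -> substrate=0 bound=2 product=0
t=3: arr=2 -> substrate=1 bound=3 product=0
t=4: arr=0 -> substrate=1 bound=3 product=0
t=5: arr=1 -> substrate=2 bound=3 product=0
t=6: arr=0 -> substrate=0 bound=3 product=2
t=7: arr=0 -> substrate=0 bound=2 product=3
t=8: arr=3 -> substrate=2 bound=3 product=3
t=9: arr=0 -> substrate=2 bound=3 product=3
t=10: arr=3 -> substrate=3 bound=3 product=5
t=11: arr=2 -> substrate=5 bound=3 product=5
t=12: arr=0 -> substrate=4 bound=3 product=6

Answer: 0 0 2 3 3 3 3 2 3 3 3 3 3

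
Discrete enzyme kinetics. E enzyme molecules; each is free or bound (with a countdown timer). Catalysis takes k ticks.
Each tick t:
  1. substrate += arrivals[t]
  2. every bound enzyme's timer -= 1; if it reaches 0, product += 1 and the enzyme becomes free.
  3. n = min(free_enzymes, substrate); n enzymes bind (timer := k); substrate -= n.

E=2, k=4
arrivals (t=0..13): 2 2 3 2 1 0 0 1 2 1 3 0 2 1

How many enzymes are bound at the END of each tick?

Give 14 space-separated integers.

Answer: 2 2 2 2 2 2 2 2 2 2 2 2 2 2

Derivation:
t=0: arr=2 -> substrate=0 bound=2 product=0
t=1: arr=2 -> substrate=2 bound=2 product=0
t=2: arr=3 -> substrate=5 bound=2 product=0
t=3: arr=2 -> substrate=7 bound=2 product=0
t=4: arr=1 -> substrate=6 bound=2 product=2
t=5: arr=0 -> substrate=6 bound=2 product=2
t=6: arr=0 -> substrate=6 bound=2 product=2
t=7: arr=1 -> substrate=7 bound=2 product=2
t=8: arr=2 -> substrate=7 bound=2 product=4
t=9: arr=1 -> substrate=8 bound=2 product=4
t=10: arr=3 -> substrate=11 bound=2 product=4
t=11: arr=0 -> substrate=11 bound=2 product=4
t=12: arr=2 -> substrate=11 bound=2 product=6
t=13: arr=1 -> substrate=12 bound=2 product=6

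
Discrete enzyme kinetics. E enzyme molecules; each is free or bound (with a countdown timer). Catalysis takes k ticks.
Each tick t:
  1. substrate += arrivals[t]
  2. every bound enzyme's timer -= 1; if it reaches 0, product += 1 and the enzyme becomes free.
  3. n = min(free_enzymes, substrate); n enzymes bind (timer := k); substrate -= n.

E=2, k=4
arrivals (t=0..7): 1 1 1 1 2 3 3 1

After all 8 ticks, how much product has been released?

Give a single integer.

Answer: 2

Derivation:
t=0: arr=1 -> substrate=0 bound=1 product=0
t=1: arr=1 -> substrate=0 bound=2 product=0
t=2: arr=1 -> substrate=1 bound=2 product=0
t=3: arr=1 -> substrate=2 bound=2 product=0
t=4: arr=2 -> substrate=3 bound=2 product=1
t=5: arr=3 -> substrate=5 bound=2 product=2
t=6: arr=3 -> substrate=8 bound=2 product=2
t=7: arr=1 -> substrate=9 bound=2 product=2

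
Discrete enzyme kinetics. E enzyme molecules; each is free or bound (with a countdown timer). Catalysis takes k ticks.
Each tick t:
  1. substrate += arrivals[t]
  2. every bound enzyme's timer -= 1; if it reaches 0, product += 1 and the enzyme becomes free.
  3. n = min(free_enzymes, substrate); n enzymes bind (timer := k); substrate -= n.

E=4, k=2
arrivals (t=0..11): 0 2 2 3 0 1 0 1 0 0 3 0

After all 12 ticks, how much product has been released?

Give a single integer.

Answer: 9

Derivation:
t=0: arr=0 -> substrate=0 bound=0 product=0
t=1: arr=2 -> substrate=0 bound=2 product=0
t=2: arr=2 -> substrate=0 bound=4 product=0
t=3: arr=3 -> substrate=1 bound=4 product=2
t=4: arr=0 -> substrate=0 bound=3 product=4
t=5: arr=1 -> substrate=0 bound=2 product=6
t=6: arr=0 -> substrate=0 bound=1 product=7
t=7: arr=1 -> substrate=0 bound=1 product=8
t=8: arr=0 -> substrate=0 bound=1 product=8
t=9: arr=0 -> substrate=0 bound=0 product=9
t=10: arr=3 -> substrate=0 bound=3 product=9
t=11: arr=0 -> substrate=0 bound=3 product=9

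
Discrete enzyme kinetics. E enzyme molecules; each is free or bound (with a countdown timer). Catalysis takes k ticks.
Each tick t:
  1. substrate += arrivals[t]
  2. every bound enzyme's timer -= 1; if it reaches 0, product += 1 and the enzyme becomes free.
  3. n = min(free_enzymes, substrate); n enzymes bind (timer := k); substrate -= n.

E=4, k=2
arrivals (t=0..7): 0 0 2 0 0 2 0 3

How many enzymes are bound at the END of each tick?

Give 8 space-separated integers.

Answer: 0 0 2 2 0 2 2 3

Derivation:
t=0: arr=0 -> substrate=0 bound=0 product=0
t=1: arr=0 -> substrate=0 bound=0 product=0
t=2: arr=2 -> substrate=0 bound=2 product=0
t=3: arr=0 -> substrate=0 bound=2 product=0
t=4: arr=0 -> substrate=0 bound=0 product=2
t=5: arr=2 -> substrate=0 bound=2 product=2
t=6: arr=0 -> substrate=0 bound=2 product=2
t=7: arr=3 -> substrate=0 bound=3 product=4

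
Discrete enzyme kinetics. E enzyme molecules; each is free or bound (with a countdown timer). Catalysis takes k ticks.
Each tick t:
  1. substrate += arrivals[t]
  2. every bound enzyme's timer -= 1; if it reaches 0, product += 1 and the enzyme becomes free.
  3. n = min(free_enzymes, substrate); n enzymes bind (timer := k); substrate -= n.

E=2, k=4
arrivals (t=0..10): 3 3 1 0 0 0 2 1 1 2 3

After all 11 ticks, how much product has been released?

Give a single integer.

t=0: arr=3 -> substrate=1 bound=2 product=0
t=1: arr=3 -> substrate=4 bound=2 product=0
t=2: arr=1 -> substrate=5 bound=2 product=0
t=3: arr=0 -> substrate=5 bound=2 product=0
t=4: arr=0 -> substrate=3 bound=2 product=2
t=5: arr=0 -> substrate=3 bound=2 product=2
t=6: arr=2 -> substrate=5 bound=2 product=2
t=7: arr=1 -> substrate=6 bound=2 product=2
t=8: arr=1 -> substrate=5 bound=2 product=4
t=9: arr=2 -> substrate=7 bound=2 product=4
t=10: arr=3 -> substrate=10 bound=2 product=4

Answer: 4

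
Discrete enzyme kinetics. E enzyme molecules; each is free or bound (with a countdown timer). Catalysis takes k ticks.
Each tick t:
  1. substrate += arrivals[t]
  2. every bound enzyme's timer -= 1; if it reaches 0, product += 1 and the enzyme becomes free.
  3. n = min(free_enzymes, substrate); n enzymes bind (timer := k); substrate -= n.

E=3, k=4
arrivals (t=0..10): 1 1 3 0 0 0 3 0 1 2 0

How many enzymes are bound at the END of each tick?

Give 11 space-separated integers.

Answer: 1 2 3 3 3 3 3 3 3 3 3

Derivation:
t=0: arr=1 -> substrate=0 bound=1 product=0
t=1: arr=1 -> substrate=0 bound=2 product=0
t=2: arr=3 -> substrate=2 bound=3 product=0
t=3: arr=0 -> substrate=2 bound=3 product=0
t=4: arr=0 -> substrate=1 bound=3 product=1
t=5: arr=0 -> substrate=0 bound=3 product=2
t=6: arr=3 -> substrate=2 bound=3 product=3
t=7: arr=0 -> substrate=2 bound=3 product=3
t=8: arr=1 -> substrate=2 bound=3 product=4
t=9: arr=2 -> substrate=3 bound=3 product=5
t=10: arr=0 -> substrate=2 bound=3 product=6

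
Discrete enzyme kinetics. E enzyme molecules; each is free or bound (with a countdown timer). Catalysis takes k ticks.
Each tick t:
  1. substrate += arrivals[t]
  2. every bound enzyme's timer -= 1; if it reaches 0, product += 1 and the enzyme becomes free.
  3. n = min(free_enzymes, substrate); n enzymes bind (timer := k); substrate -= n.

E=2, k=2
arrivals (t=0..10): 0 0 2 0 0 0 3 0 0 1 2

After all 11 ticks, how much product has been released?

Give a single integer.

Answer: 5

Derivation:
t=0: arr=0 -> substrate=0 bound=0 product=0
t=1: arr=0 -> substrate=0 bound=0 product=0
t=2: arr=2 -> substrate=0 bound=2 product=0
t=3: arr=0 -> substrate=0 bound=2 product=0
t=4: arr=0 -> substrate=0 bound=0 product=2
t=5: arr=0 -> substrate=0 bound=0 product=2
t=6: arr=3 -> substrate=1 bound=2 product=2
t=7: arr=0 -> substrate=1 bound=2 product=2
t=8: arr=0 -> substrate=0 bound=1 product=4
t=9: arr=1 -> substrate=0 bound=2 product=4
t=10: arr=2 -> substrate=1 bound=2 product=5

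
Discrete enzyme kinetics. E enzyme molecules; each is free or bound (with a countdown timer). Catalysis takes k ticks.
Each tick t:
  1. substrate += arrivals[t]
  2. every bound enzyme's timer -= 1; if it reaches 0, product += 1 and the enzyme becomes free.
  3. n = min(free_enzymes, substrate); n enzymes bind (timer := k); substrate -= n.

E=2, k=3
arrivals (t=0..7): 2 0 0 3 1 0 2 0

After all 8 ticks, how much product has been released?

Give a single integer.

t=0: arr=2 -> substrate=0 bound=2 product=0
t=1: arr=0 -> substrate=0 bound=2 product=0
t=2: arr=0 -> substrate=0 bound=2 product=0
t=3: arr=3 -> substrate=1 bound=2 product=2
t=4: arr=1 -> substrate=2 bound=2 product=2
t=5: arr=0 -> substrate=2 bound=2 product=2
t=6: arr=2 -> substrate=2 bound=2 product=4
t=7: arr=0 -> substrate=2 bound=2 product=4

Answer: 4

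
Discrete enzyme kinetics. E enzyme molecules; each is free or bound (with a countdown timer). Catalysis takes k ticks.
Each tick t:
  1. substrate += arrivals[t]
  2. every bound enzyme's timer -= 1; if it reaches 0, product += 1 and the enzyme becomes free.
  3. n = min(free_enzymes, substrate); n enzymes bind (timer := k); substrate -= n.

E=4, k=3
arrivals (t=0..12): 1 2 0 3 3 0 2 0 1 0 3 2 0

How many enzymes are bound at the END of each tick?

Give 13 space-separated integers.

Answer: 1 3 3 4 4 4 4 4 4 3 4 4 4

Derivation:
t=0: arr=1 -> substrate=0 bound=1 product=0
t=1: arr=2 -> substrate=0 bound=3 product=0
t=2: arr=0 -> substrate=0 bound=3 product=0
t=3: arr=3 -> substrate=1 bound=4 product=1
t=4: arr=3 -> substrate=2 bound=4 product=3
t=5: arr=0 -> substrate=2 bound=4 product=3
t=6: arr=2 -> substrate=2 bound=4 product=5
t=7: arr=0 -> substrate=0 bound=4 product=7
t=8: arr=1 -> substrate=1 bound=4 product=7
t=9: arr=0 -> substrate=0 bound=3 product=9
t=10: arr=3 -> substrate=0 bound=4 product=11
t=11: arr=2 -> substrate=2 bound=4 product=11
t=12: arr=0 -> substrate=1 bound=4 product=12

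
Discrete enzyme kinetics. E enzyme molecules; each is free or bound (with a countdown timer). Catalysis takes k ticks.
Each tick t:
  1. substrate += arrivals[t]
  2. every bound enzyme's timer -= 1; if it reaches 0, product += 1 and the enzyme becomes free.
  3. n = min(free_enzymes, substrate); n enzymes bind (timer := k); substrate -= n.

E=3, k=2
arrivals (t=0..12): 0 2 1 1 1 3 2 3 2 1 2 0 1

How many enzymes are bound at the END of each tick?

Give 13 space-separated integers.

t=0: arr=0 -> substrate=0 bound=0 product=0
t=1: arr=2 -> substrate=0 bound=2 product=0
t=2: arr=1 -> substrate=0 bound=3 product=0
t=3: arr=1 -> substrate=0 bound=2 product=2
t=4: arr=1 -> substrate=0 bound=2 product=3
t=5: arr=3 -> substrate=1 bound=3 product=4
t=6: arr=2 -> substrate=2 bound=3 product=5
t=7: arr=3 -> substrate=3 bound=3 product=7
t=8: arr=2 -> substrate=4 bound=3 product=8
t=9: arr=1 -> substrate=3 bound=3 product=10
t=10: arr=2 -> substrate=4 bound=3 product=11
t=11: arr=0 -> substrate=2 bound=3 product=13
t=12: arr=1 -> substrate=2 bound=3 product=14

Answer: 0 2 3 2 2 3 3 3 3 3 3 3 3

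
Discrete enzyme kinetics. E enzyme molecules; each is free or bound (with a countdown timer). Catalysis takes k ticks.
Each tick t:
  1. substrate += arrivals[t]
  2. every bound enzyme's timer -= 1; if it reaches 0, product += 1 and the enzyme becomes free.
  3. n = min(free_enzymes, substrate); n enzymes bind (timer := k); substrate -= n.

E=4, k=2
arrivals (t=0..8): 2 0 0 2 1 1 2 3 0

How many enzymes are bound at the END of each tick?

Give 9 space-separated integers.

Answer: 2 2 0 2 3 2 3 4 3

Derivation:
t=0: arr=2 -> substrate=0 bound=2 product=0
t=1: arr=0 -> substrate=0 bound=2 product=0
t=2: arr=0 -> substrate=0 bound=0 product=2
t=3: arr=2 -> substrate=0 bound=2 product=2
t=4: arr=1 -> substrate=0 bound=3 product=2
t=5: arr=1 -> substrate=0 bound=2 product=4
t=6: arr=2 -> substrate=0 bound=3 product=5
t=7: arr=3 -> substrate=1 bound=4 product=6
t=8: arr=0 -> substrate=0 bound=3 product=8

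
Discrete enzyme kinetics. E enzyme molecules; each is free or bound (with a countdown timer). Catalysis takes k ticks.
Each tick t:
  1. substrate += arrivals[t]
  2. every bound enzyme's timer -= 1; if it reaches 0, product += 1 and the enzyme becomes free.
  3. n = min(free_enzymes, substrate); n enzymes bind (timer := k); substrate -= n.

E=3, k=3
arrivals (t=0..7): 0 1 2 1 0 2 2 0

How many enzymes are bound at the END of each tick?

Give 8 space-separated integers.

t=0: arr=0 -> substrate=0 bound=0 product=0
t=1: arr=1 -> substrate=0 bound=1 product=0
t=2: arr=2 -> substrate=0 bound=3 product=0
t=3: arr=1 -> substrate=1 bound=3 product=0
t=4: arr=0 -> substrate=0 bound=3 product=1
t=5: arr=2 -> substrate=0 bound=3 product=3
t=6: arr=2 -> substrate=2 bound=3 product=3
t=7: arr=0 -> substrate=1 bound=3 product=4

Answer: 0 1 3 3 3 3 3 3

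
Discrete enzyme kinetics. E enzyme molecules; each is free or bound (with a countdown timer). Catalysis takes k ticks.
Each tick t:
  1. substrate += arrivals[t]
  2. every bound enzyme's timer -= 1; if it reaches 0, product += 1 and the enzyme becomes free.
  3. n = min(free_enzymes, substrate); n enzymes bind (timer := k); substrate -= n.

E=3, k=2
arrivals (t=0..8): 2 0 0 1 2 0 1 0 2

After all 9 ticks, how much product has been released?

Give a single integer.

Answer: 6

Derivation:
t=0: arr=2 -> substrate=0 bound=2 product=0
t=1: arr=0 -> substrate=0 bound=2 product=0
t=2: arr=0 -> substrate=0 bound=0 product=2
t=3: arr=1 -> substrate=0 bound=1 product=2
t=4: arr=2 -> substrate=0 bound=3 product=2
t=5: arr=0 -> substrate=0 bound=2 product=3
t=6: arr=1 -> substrate=0 bound=1 product=5
t=7: arr=0 -> substrate=0 bound=1 product=5
t=8: arr=2 -> substrate=0 bound=2 product=6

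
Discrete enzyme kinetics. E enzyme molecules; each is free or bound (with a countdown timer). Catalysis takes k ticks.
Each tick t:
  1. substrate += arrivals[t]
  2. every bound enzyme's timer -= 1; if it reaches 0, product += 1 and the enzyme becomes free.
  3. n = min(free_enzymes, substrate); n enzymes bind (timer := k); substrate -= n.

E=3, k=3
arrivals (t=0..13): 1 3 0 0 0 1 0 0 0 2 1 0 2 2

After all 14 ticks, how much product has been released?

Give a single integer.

Answer: 8

Derivation:
t=0: arr=1 -> substrate=0 bound=1 product=0
t=1: arr=3 -> substrate=1 bound=3 product=0
t=2: arr=0 -> substrate=1 bound=3 product=0
t=3: arr=0 -> substrate=0 bound=3 product=1
t=4: arr=0 -> substrate=0 bound=1 product=3
t=5: arr=1 -> substrate=0 bound=2 product=3
t=6: arr=0 -> substrate=0 bound=1 product=4
t=7: arr=0 -> substrate=0 bound=1 product=4
t=8: arr=0 -> substrate=0 bound=0 product=5
t=9: arr=2 -> substrate=0 bound=2 product=5
t=10: arr=1 -> substrate=0 bound=3 product=5
t=11: arr=0 -> substrate=0 bound=3 product=5
t=12: arr=2 -> substrate=0 bound=3 product=7
t=13: arr=2 -> substrate=1 bound=3 product=8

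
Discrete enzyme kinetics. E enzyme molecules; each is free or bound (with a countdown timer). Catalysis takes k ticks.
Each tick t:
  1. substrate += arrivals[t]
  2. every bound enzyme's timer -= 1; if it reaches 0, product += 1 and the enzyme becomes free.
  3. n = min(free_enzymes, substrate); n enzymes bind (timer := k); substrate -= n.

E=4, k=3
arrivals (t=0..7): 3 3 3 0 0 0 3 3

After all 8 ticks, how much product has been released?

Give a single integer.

t=0: arr=3 -> substrate=0 bound=3 product=0
t=1: arr=3 -> substrate=2 bound=4 product=0
t=2: arr=3 -> substrate=5 bound=4 product=0
t=3: arr=0 -> substrate=2 bound=4 product=3
t=4: arr=0 -> substrate=1 bound=4 product=4
t=5: arr=0 -> substrate=1 bound=4 product=4
t=6: arr=3 -> substrate=1 bound=4 product=7
t=7: arr=3 -> substrate=3 bound=4 product=8

Answer: 8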